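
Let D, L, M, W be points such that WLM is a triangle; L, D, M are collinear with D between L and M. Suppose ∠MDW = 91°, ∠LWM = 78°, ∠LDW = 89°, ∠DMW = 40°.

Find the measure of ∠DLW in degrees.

∠DLW = 62°

1. ∠LMW = 40°  [D on ray ML]
2. ∠MLW = 62°  [△WLM]
3. ∠DLW = 62°  [D on ray LM]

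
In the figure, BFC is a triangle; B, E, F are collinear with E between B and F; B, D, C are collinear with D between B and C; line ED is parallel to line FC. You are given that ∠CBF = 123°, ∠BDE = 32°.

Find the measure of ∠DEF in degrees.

∠DEF = 155°

1. ∠DBE = 123°  [E on BF, D on BC]
2. ∠BED = 25°  [△BED]
3. ∠DEF = 155°  [linear pair at E on BF]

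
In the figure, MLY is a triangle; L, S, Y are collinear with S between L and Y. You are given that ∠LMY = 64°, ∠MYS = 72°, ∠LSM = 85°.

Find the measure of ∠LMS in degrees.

1. ∠LYM = 72°  [S on ray YL]
2. ∠MLY = 44°  [△MLY]
3. ∠MLS = 44°  [S on ray LY]
4. ∠LMS = 51°  [△MLS]

∠LMS = 51°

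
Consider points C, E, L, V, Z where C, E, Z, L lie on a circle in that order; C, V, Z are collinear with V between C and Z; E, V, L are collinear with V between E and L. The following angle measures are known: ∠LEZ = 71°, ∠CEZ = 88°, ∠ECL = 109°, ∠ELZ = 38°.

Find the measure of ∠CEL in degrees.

∠CEL = 17°

1. ∠LCZ = 71°  [same arc ZL]
2. ∠CLZ = 92°  [cyclic CEZL, opposite ∠E+∠L]
3. ∠CZL = 17°  [△CZL]
4. ∠CEL = 17°  [same arc CL]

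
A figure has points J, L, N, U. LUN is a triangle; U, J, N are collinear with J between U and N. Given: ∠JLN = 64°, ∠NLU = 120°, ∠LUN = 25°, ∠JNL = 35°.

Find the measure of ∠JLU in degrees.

∠JLU = 56°

1. ∠LJN = 81°  [△LJN]
2. ∠JUL = 25°  [J on ray UN]
3. ∠LJU = 99°  [linear pair at J on UN]
4. ∠JLU = 56°  [△LUJ]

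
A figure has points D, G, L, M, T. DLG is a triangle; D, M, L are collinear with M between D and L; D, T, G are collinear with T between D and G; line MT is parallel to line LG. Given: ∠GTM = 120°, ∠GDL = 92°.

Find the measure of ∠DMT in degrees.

∠DMT = 28°

1. ∠DTM = 60°  [linear pair at T on DG]
2. ∠MDT = 92°  [M on DL, T on DG]
3. ∠DMT = 28°  [△DMT]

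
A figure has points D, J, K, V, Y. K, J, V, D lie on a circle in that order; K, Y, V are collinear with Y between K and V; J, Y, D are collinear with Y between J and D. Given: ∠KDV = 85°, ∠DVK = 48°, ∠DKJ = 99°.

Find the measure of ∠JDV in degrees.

∠JDV = 52°

1. ∠DKV = 47°  [△KVD]
2. ∠DVJ = 81°  [cyclic KJVD, opposite ∠K+∠V]
3. ∠DJV = 47°  [same arc VD]
4. ∠JDV = 52°  [△JVD]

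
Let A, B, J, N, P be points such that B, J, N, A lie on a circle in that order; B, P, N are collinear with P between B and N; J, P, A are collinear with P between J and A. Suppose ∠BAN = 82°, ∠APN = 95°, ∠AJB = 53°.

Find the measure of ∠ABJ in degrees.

1. ∠BJN = 98°  [cyclic BJNA, opposite ∠J+∠A]
2. ∠BPJ = 95°  [vertical angles at P]
3. ∠JBN = 32°  [△BPJ]
4. ∠BNJ = 50°  [△BJN]
5. ∠BAJ = 50°  [same arc BJ]
6. ∠ABJ = 77°  [△BJA]

∠ABJ = 77°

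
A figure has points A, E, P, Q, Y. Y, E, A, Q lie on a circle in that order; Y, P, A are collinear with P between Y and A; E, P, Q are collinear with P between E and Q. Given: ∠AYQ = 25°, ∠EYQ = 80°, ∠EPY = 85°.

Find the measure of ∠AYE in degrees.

∠AYE = 55°

1. ∠AEQ = 25°  [same arc AQ]
2. ∠EAQ = 100°  [cyclic YEAQ, opposite ∠Y+∠A]
3. ∠AQE = 55°  [△EAQ]
4. ∠AYE = 55°  [same arc EA]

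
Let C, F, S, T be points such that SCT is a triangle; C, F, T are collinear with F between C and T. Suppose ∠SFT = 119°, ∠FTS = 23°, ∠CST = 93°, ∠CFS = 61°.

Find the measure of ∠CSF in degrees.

∠CSF = 55°

1. ∠CTS = 23°  [F on ray TC]
2. ∠SCT = 64°  [△SCT]
3. ∠FCS = 64°  [F on ray CT]
4. ∠CSF = 55°  [△SCF]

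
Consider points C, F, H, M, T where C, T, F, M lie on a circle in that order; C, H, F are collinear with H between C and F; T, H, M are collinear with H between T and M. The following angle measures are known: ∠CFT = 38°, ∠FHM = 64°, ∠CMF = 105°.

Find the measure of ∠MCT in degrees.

∠MCT = 93°

1. ∠CMT = 38°  [same arc CT]
2. ∠CHT = 64°  [vertical angles at H]
3. ∠CTF = 75°  [cyclic CTFM, opposite ∠T+∠M]
4. ∠FCT = 67°  [△CTF]
5. ∠CTM = 49°  [△CHT]
6. ∠MCT = 93°  [△CTM]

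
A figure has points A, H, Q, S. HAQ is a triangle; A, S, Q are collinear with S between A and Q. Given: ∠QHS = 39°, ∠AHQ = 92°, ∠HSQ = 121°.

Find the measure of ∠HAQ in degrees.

1. ∠HQS = 20°  [△HSQ]
2. ∠AQH = 20°  [S on ray QA]
3. ∠HAQ = 68°  [△HAQ]

∠HAQ = 68°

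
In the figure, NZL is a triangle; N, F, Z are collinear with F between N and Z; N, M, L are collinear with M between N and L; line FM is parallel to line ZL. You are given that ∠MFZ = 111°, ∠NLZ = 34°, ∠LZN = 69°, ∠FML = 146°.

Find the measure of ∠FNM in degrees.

1. ∠MFN = 69°  [linear pair at F on NZ]
2. ∠FMN = 34°  [FM∥ZL, corresponding at M]
3. ∠FNM = 77°  [△NFM]

∠FNM = 77°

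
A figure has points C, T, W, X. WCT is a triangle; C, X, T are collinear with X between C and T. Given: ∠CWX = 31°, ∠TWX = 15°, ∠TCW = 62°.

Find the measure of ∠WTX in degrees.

∠WTX = 72°

1. ∠WCX = 62°  [X on ray CT]
2. ∠CXW = 87°  [△WCX]
3. ∠TXW = 93°  [linear pair at X on CT]
4. ∠WTX = 72°  [△WXT]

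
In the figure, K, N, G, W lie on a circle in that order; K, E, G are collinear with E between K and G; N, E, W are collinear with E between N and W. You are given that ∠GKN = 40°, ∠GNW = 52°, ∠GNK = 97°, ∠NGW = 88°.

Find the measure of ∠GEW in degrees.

1. ∠GWN = 40°  [same arc NG]
2. ∠GKW = 52°  [same arc GW]
3. ∠GWK = 83°  [cyclic KNGW, opposite ∠N+∠W]
4. ∠KGW = 45°  [△KGW]
5. ∠GEW = 95°  [△GEW]

∠GEW = 95°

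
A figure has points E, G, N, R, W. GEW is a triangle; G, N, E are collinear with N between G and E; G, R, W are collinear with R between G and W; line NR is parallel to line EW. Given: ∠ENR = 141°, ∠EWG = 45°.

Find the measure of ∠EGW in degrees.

1. ∠GNR = 39°  [linear pair at N on GE]
2. ∠GRN = 45°  [NR∥EW, corresponding at R]
3. ∠NGR = 96°  [△GNR]
4. ∠EGW = 96°  [N on GE, R on GW]

∠EGW = 96°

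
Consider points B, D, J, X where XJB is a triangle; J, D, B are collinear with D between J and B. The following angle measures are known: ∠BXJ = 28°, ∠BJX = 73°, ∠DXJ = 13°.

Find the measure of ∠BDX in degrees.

1. ∠DJX = 73°  [D on ray JB]
2. ∠JDX = 94°  [△XJD]
3. ∠BDX = 86°  [linear pair at D on JB]

∠BDX = 86°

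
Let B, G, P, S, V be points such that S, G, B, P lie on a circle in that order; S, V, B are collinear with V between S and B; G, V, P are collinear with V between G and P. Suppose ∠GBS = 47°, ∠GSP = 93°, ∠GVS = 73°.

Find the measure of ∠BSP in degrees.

1. ∠GPS = 47°  [same arc SG]
2. ∠BVP = 73°  [vertical angles at V]
3. ∠PVS = 107°  [linear pair at V on SB]
4. ∠BSP = 26°  [△SVP]

∠BSP = 26°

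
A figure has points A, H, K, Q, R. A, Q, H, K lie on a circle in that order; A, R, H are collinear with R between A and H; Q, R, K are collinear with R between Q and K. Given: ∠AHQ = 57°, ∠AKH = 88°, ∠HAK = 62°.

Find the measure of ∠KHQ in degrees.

1. ∠AQH = 92°  [cyclic AQHK, opposite ∠Q+∠K]
2. ∠HQK = 62°  [same arc HK]
3. ∠HAQ = 31°  [△AQH]
4. ∠HKQ = 31°  [same arc QH]
5. ∠KHQ = 87°  [△QHK]

∠KHQ = 87°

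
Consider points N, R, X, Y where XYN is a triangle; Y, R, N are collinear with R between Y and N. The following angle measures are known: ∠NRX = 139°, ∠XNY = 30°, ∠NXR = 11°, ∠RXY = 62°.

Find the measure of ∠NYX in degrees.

1. ∠XRY = 41°  [linear pair at R on YN]
2. ∠RYX = 77°  [△XYR]
3. ∠NYX = 77°  [R on ray YN]

∠NYX = 77°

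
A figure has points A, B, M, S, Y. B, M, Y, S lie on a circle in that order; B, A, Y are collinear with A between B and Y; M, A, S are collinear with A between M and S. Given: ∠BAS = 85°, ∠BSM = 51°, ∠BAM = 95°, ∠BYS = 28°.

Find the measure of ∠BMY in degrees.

∠BMY = 72°

1. ∠SBY = 44°  [△BAS]
2. ∠BSY = 108°  [△BYS]
3. ∠BMY = 72°  [cyclic BMYS, opposite ∠M+∠S]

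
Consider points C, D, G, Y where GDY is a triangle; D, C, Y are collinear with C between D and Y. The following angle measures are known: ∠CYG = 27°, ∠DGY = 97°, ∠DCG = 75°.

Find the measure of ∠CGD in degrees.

1. ∠DYG = 27°  [C on ray YD]
2. ∠GDY = 56°  [△GDY]
3. ∠CDG = 56°  [C on ray DY]
4. ∠CGD = 49°  [△GDC]

∠CGD = 49°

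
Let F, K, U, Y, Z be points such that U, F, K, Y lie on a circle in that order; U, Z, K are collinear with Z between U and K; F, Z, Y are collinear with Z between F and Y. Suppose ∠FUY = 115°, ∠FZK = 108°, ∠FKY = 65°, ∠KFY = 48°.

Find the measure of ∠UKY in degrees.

1. ∠UZY = 108°  [vertical angles at Z]
2. ∠FYK = 67°  [△FKY]
3. ∠KZY = 72°  [linear pair at Z on UK]
4. ∠UKY = 41°  [△KZY]

∠UKY = 41°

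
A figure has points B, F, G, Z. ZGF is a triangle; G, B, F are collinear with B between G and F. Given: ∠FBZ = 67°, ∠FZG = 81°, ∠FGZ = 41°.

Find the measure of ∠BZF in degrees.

1. ∠GFZ = 58°  [△ZGF]
2. ∠BFZ = 58°  [B on ray FG]
3. ∠BZF = 55°  [△ZBF]

∠BZF = 55°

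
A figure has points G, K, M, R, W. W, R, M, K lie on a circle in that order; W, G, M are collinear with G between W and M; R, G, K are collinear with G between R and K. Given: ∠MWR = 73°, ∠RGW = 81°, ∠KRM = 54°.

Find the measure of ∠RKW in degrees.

∠RKW = 27°

1. ∠KGM = 81°  [vertical angles at G]
2. ∠KWM = 54°  [same arc MK]
3. ∠KGW = 99°  [linear pair at G on WM]
4. ∠RKW = 27°  [△WGK]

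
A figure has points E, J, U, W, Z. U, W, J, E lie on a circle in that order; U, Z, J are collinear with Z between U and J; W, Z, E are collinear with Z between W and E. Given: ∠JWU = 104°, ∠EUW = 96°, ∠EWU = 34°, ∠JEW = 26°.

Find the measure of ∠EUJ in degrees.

∠EUJ = 70°

1. ∠JEU = 76°  [cyclic UWJE, opposite ∠W+∠E]
2. ∠EJU = 34°  [same arc UE]
3. ∠EUJ = 70°  [△UJE]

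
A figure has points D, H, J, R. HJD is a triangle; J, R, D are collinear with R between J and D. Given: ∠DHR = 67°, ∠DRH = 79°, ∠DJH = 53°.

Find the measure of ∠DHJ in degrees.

1. ∠HDR = 34°  [△HRD]
2. ∠HDJ = 34°  [R on ray DJ]
3. ∠DHJ = 93°  [△HJD]

∠DHJ = 93°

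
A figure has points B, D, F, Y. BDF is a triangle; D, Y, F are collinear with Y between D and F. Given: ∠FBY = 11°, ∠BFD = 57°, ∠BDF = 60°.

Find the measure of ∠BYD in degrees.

∠BYD = 68°

1. ∠BFY = 57°  [Y on ray FD]
2. ∠BYF = 112°  [△BYF]
3. ∠BYD = 68°  [linear pair at Y on DF]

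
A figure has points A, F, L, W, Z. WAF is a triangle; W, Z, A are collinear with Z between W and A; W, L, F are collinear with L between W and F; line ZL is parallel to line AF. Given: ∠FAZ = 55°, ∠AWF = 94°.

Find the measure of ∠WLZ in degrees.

∠WLZ = 31°

1. ∠FAW = 55°  [Z on ray AW]
2. ∠AFW = 31°  [△WAF]
3. ∠WLZ = 31°  [ZL∥AF, corresponding at L]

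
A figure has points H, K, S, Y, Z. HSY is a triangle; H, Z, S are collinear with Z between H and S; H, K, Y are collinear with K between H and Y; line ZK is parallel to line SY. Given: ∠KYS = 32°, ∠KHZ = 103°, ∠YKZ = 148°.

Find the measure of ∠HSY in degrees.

1. ∠HYS = 32°  [K on ray YH]
2. ∠SHY = 103°  [Z on HS, K on HY]
3. ∠HSY = 45°  [△HSY]

∠HSY = 45°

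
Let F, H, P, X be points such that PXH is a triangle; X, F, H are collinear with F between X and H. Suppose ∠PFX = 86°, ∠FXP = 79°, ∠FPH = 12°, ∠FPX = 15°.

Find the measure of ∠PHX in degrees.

∠PHX = 74°

1. ∠HFP = 94°  [linear pair at F on XH]
2. ∠FHP = 74°  [△PFH]
3. ∠PHX = 74°  [F on ray HX]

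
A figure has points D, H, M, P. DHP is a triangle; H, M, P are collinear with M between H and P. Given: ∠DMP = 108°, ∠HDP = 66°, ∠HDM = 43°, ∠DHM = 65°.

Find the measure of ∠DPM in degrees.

∠DPM = 49°

1. ∠DHP = 65°  [M on ray HP]
2. ∠DPH = 49°  [△DHP]
3. ∠DPM = 49°  [M on ray PH]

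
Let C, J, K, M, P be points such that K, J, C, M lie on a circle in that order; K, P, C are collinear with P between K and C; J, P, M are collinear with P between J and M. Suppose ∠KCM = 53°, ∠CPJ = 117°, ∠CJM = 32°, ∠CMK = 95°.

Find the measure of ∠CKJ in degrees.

1. ∠KJM = 53°  [same arc KM]
2. ∠JPK = 63°  [linear pair at P on KC]
3. ∠CKJ = 64°  [△KPJ]

∠CKJ = 64°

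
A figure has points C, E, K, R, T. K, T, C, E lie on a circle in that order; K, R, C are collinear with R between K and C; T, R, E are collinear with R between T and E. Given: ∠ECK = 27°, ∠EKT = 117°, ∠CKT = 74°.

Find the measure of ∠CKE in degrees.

1. ∠ECT = 63°  [cyclic KTCE, opposite ∠K+∠C]
2. ∠CET = 74°  [same arc TC]
3. ∠CTE = 43°  [△TCE]
4. ∠CKE = 43°  [same arc CE]

∠CKE = 43°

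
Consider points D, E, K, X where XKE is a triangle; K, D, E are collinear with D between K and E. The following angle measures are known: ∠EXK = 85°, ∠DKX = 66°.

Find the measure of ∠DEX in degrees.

1. ∠EKX = 66°  [D on ray KE]
2. ∠KEX = 29°  [△XKE]
3. ∠DEX = 29°  [D on ray EK]

∠DEX = 29°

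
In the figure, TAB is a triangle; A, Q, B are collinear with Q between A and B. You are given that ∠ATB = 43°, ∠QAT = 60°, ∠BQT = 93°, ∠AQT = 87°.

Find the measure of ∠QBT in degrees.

∠QBT = 77°

1. ∠BAT = 60°  [Q on ray AB]
2. ∠ABT = 77°  [△TAB]
3. ∠QBT = 77°  [Q on ray BA]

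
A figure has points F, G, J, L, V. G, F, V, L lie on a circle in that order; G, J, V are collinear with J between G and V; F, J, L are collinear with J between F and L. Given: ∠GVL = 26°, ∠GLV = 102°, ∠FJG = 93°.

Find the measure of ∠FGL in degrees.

∠FGL = 113°

1. ∠LGV = 52°  [△GVL]
2. ∠LJV = 93°  [vertical angles at J]
3. ∠LFV = 52°  [same arc VL]
4. ∠FLV = 61°  [△VJL]
5. ∠FVL = 67°  [△FVL]
6. ∠FGL = 113°  [cyclic GFVL, opposite ∠G+∠V]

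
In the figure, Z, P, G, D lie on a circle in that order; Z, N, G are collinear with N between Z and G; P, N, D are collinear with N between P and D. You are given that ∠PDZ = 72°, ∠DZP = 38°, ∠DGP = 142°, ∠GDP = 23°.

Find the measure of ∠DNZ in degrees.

1. ∠PGZ = 72°  [same arc ZP]
2. ∠DPG = 15°  [△PGD]
3. ∠GNP = 93°  [△PNG]
4. ∠DNZ = 93°  [vertical angles at N]

∠DNZ = 93°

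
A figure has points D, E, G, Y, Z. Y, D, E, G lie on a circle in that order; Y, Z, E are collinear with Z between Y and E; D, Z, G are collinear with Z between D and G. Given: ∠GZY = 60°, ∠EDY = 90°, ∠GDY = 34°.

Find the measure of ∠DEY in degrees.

1. ∠DZE = 60°  [vertical angles at Z]
2. ∠DZY = 120°  [linear pair at Z on YE]
3. ∠DYE = 26°  [△YZD]
4. ∠DEY = 64°  [△YDE]

∠DEY = 64°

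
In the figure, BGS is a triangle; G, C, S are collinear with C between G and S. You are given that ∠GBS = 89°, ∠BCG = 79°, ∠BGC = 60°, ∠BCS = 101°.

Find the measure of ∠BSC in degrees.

1. ∠BGS = 60°  [C on ray GS]
2. ∠BSG = 31°  [△BGS]
3. ∠BSC = 31°  [C on ray SG]

∠BSC = 31°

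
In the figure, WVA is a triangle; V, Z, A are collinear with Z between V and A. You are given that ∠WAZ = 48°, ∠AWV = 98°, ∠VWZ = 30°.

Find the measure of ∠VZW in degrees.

∠VZW = 116°

1. ∠VAW = 48°  [Z on ray AV]
2. ∠AVW = 34°  [△WVA]
3. ∠WVZ = 34°  [Z on ray VA]
4. ∠VZW = 116°  [△WVZ]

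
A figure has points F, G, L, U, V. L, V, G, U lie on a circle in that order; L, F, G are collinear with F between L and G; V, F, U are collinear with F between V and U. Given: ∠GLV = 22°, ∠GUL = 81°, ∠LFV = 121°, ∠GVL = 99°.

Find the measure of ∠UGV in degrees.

1. ∠GUV = 22°  [same arc VG]
2. ∠LGV = 59°  [△LVG]
3. ∠GFV = 59°  [linear pair at F on LG]
4. ∠GVU = 62°  [△VFG]
5. ∠UGV = 96°  [△VGU]

∠UGV = 96°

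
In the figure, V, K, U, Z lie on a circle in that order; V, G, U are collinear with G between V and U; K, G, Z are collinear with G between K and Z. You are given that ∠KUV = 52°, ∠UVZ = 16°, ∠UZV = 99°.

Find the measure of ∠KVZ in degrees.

∠KVZ = 63°

1. ∠KZV = 52°  [same arc VK]
2. ∠VUZ = 65°  [△VUZ]
3. ∠VKZ = 65°  [same arc VZ]
4. ∠KVZ = 63°  [△VKZ]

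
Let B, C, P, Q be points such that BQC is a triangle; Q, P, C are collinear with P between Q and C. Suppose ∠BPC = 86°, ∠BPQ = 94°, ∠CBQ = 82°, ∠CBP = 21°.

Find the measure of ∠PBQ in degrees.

∠PBQ = 61°

1. ∠BCP = 73°  [△BPC]
2. ∠BCQ = 73°  [P on ray CQ]
3. ∠BQC = 25°  [△BQC]
4. ∠BQP = 25°  [P on ray QC]
5. ∠PBQ = 61°  [△BQP]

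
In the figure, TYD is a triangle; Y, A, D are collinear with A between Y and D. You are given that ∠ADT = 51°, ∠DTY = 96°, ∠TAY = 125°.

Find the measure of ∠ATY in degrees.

∠ATY = 22°

1. ∠TDY = 51°  [A on ray DY]
2. ∠DYT = 33°  [△TYD]
3. ∠AYT = 33°  [A on ray YD]
4. ∠ATY = 22°  [△TYA]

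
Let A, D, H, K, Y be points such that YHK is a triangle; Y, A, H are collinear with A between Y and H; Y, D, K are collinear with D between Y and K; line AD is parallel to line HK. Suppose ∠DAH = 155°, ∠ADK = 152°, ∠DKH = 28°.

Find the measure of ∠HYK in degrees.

1. ∠DAY = 25°  [linear pair at A on YH]
2. ∠HKY = 28°  [D on ray KY]
3. ∠KHY = 25°  [AD∥HK, corresponding at A]
4. ∠HYK = 127°  [△YHK]

∠HYK = 127°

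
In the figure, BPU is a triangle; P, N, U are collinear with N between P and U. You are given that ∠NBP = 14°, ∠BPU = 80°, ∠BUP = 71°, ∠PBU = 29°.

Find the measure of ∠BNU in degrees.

1. ∠BPN = 80°  [N on ray PU]
2. ∠BNP = 86°  [△BPN]
3. ∠BNU = 94°  [linear pair at N on PU]

∠BNU = 94°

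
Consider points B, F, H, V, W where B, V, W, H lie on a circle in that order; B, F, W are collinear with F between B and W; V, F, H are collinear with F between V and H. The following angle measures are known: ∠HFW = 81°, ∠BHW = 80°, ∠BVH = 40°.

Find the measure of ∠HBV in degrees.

1. ∠BFV = 81°  [vertical angles at F]
2. ∠BVW = 100°  [cyclic BVWH, opposite ∠V+∠H]
3. ∠VBW = 59°  [△BFV]
4. ∠BWV = 21°  [△BVW]
5. ∠BHV = 21°  [same arc BV]
6. ∠HBV = 119°  [△BVH]

∠HBV = 119°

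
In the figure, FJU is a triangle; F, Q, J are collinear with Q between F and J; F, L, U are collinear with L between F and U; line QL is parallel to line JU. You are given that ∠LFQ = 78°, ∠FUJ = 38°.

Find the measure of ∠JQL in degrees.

∠JQL = 116°

1. ∠JFU = 78°  [Q on FJ, L on FU]
2. ∠FJU = 64°  [△FJU]
3. ∠FQL = 64°  [QL∥JU, corresponding at Q]
4. ∠JQL = 116°  [linear pair at Q on FJ]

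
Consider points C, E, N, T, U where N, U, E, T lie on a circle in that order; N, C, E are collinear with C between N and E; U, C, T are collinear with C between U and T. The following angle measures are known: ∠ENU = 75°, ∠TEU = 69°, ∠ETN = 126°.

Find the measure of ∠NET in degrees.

1. ∠ETU = 75°  [same arc UE]
2. ∠EUT = 36°  [△UET]
3. ∠ENT = 36°  [same arc ET]
4. ∠NET = 18°  [△NET]

∠NET = 18°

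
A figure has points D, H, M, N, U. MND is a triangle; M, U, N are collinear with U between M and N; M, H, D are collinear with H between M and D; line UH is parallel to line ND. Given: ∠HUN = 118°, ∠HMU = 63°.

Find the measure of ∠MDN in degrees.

1. ∠HUM = 62°  [linear pair at U on MN]
2. ∠MHU = 55°  [△MUH]
3. ∠MDN = 55°  [UH∥ND, corresponding at H]

∠MDN = 55°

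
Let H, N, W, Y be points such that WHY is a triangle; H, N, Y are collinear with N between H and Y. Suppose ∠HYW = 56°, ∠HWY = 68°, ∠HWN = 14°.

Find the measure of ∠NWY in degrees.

1. ∠WHY = 56°  [△WHY]
2. ∠NYW = 56°  [N on ray YH]
3. ∠NHW = 56°  [N on ray HY]
4. ∠HNW = 110°  [△WHN]
5. ∠WNY = 70°  [linear pair at N on HY]
6. ∠NWY = 54°  [△WNY]

∠NWY = 54°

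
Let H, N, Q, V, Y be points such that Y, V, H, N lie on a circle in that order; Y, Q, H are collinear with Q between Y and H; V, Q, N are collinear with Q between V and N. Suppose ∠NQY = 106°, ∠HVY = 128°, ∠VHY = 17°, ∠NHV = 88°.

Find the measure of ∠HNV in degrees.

∠HNV = 35°

1. ∠HQV = 106°  [vertical angles at Q]
2. ∠HVN = 57°  [△VQH]
3. ∠HNV = 35°  [△VHN]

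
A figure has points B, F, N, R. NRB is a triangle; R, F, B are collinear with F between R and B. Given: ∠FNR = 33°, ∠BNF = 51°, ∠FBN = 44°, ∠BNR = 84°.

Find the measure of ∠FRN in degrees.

1. ∠NBR = 44°  [F on ray BR]
2. ∠BRN = 52°  [△NRB]
3. ∠FRN = 52°  [F on ray RB]

∠FRN = 52°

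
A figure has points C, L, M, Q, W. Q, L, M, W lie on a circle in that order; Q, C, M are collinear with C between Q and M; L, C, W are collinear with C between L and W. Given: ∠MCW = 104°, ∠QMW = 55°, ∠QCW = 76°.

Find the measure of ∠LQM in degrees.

∠LQM = 21°

1. ∠LCQ = 104°  [vertical angles at C]
2. ∠QLW = 55°  [same arc QW]
3. ∠LQM = 21°  [△QCL]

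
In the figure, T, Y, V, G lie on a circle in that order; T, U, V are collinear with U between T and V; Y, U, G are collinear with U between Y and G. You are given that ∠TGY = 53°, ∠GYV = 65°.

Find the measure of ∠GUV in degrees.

∠GUV = 118°

1. ∠GTV = 65°  [same arc VG]
2. ∠GUT = 62°  [△TUG]
3. ∠GUV = 118°  [linear pair at U on TV]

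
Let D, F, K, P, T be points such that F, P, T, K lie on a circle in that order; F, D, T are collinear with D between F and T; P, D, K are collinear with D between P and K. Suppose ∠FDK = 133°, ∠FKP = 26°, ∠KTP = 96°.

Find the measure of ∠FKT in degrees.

1. ∠KFT = 21°  [△FDK]
2. ∠KFP = 84°  [cyclic FPTK, opposite ∠F+∠T]
3. ∠FPK = 70°  [△FPK]
4. ∠FTK = 70°  [same arc FK]
5. ∠FKT = 89°  [△FTK]

∠FKT = 89°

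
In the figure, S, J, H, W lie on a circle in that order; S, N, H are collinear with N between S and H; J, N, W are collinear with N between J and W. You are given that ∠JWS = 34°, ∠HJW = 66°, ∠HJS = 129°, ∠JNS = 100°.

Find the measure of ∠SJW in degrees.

1. ∠JHS = 34°  [same arc SJ]
2. ∠HSJ = 17°  [△SJH]
3. ∠SJW = 63°  [△SNJ]

∠SJW = 63°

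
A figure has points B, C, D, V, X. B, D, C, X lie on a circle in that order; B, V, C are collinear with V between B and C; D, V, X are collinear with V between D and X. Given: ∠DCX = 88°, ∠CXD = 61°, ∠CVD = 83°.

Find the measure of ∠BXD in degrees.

∠BXD = 66°

1. ∠CDX = 31°  [△DCX]
2. ∠BVX = 83°  [vertical angles at V]
3. ∠CBX = 31°  [same arc CX]
4. ∠BXD = 66°  [△BVX]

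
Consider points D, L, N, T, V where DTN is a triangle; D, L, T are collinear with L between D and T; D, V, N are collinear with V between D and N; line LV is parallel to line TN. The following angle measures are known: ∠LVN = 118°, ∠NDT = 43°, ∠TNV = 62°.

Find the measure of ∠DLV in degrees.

∠DLV = 75°

1. ∠DVL = 62°  [linear pair at V on DN]
2. ∠LDV = 43°  [L on DT, V on DN]
3. ∠DLV = 75°  [△DLV]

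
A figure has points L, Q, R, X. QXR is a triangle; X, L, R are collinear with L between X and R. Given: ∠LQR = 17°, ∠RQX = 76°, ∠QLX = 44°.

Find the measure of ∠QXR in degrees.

1. ∠QLR = 136°  [linear pair at L on XR]
2. ∠LRQ = 27°  [△QLR]
3. ∠QRX = 27°  [L on ray RX]
4. ∠QXR = 77°  [△QXR]

∠QXR = 77°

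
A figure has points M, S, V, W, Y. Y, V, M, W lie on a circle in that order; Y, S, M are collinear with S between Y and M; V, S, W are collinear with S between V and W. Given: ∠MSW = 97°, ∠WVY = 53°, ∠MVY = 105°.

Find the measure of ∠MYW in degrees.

1. ∠WMY = 53°  [same arc YW]
2. ∠MWY = 75°  [cyclic YVMW, opposite ∠V+∠W]
3. ∠MYW = 52°  [△YMW]

∠MYW = 52°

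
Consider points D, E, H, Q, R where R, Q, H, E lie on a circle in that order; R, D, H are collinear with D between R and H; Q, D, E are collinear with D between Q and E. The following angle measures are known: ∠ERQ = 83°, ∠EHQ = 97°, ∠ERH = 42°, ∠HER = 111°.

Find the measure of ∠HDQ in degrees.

∠HDQ = 68°

1. ∠EQH = 42°  [same arc HE]
2. ∠EHR = 27°  [△RHE]
3. ∠HEQ = 41°  [△QHE]
4. ∠EQR = 27°  [same arc RE]
5. ∠HRQ = 41°  [same arc QH]
6. ∠QDR = 112°  [△RDQ]
7. ∠HDQ = 68°  [linear pair at D on RH]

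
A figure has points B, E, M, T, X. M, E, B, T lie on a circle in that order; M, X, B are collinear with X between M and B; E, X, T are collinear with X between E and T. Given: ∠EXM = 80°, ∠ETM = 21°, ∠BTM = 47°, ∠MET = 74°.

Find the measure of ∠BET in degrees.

1. ∠BXE = 100°  [linear pair at X on MB]
2. ∠EBM = 21°  [same arc ME]
3. ∠BET = 59°  [△EXB]

∠BET = 59°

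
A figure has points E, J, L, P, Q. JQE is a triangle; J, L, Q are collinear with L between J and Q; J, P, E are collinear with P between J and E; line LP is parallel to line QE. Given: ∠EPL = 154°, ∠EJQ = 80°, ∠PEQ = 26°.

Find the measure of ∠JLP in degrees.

1. ∠JPL = 26°  [linear pair at P on JE]
2. ∠LJP = 80°  [L on JQ, P on JE]
3. ∠JLP = 74°  [△JLP]

∠JLP = 74°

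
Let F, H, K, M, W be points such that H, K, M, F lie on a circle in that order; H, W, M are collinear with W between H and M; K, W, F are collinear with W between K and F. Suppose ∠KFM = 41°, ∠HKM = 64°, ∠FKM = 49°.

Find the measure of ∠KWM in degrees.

∠KWM = 56°

1. ∠KHM = 41°  [same arc KM]
2. ∠HMK = 75°  [△HKM]
3. ∠KWM = 56°  [△KWM]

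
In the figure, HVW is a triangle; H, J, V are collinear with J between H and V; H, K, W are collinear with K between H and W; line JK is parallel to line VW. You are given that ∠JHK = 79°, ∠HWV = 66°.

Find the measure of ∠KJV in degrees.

1. ∠VHW = 79°  [J on HV, K on HW]
2. ∠HVW = 35°  [△HVW]
3. ∠HJK = 35°  [JK∥VW, corresponding at J]
4. ∠KJV = 145°  [linear pair at J on HV]

∠KJV = 145°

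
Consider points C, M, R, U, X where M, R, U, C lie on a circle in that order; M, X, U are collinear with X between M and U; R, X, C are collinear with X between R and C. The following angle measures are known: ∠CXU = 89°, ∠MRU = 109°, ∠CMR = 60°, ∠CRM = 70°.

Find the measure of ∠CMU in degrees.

∠CMU = 39°

1. ∠CXM = 91°  [linear pair at X on MU]
2. ∠MCR = 50°  [△MRC]
3. ∠CMU = 39°  [△MXC]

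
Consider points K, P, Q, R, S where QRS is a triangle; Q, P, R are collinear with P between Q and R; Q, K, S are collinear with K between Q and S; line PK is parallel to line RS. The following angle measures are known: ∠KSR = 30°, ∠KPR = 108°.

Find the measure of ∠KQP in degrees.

∠KQP = 78°

1. ∠QSR = 30°  [K on ray SQ]
2. ∠KPQ = 72°  [linear pair at P on QR]
3. ∠PKQ = 30°  [PK∥RS, corresponding at K]
4. ∠KQP = 78°  [△QPK]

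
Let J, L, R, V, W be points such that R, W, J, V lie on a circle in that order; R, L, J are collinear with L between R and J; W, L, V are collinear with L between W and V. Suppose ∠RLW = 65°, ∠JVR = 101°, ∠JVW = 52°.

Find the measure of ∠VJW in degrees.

1. ∠JLW = 115°  [linear pair at L on RJ]
2. ∠JWR = 79°  [cyclic RWJV, opposite ∠W+∠V]
3. ∠JRW = 52°  [same arc WJ]
4. ∠RJW = 49°  [△RWJ]
5. ∠JWV = 16°  [△WLJ]
6. ∠VJW = 112°  [△WJV]

∠VJW = 112°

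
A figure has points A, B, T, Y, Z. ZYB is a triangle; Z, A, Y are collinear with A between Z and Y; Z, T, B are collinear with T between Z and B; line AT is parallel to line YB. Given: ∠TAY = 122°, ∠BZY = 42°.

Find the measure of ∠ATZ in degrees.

1. ∠TAZ = 58°  [linear pair at A on ZY]
2. ∠AZT = 42°  [A on ZY, T on ZB]
3. ∠ATZ = 80°  [△ZAT]

∠ATZ = 80°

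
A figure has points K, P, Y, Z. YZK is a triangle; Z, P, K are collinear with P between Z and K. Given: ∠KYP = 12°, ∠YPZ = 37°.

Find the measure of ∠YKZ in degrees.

∠YKZ = 25°

1. ∠KPY = 143°  [linear pair at P on ZK]
2. ∠PKY = 25°  [△YPK]
3. ∠YKZ = 25°  [P on ray KZ]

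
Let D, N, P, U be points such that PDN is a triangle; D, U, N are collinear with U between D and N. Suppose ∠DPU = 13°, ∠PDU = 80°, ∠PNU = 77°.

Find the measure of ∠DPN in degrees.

∠DPN = 23°

1. ∠NDP = 80°  [U on ray DN]
2. ∠DNP = 77°  [U on ray ND]
3. ∠DPN = 23°  [△PDN]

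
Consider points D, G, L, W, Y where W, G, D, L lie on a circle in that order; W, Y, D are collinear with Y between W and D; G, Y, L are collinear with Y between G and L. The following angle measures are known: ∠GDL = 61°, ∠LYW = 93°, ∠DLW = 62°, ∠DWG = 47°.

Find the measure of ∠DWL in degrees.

∠DWL = 72°

1. ∠DYG = 93°  [vertical angles at Y]
2. ∠DGW = 118°  [cyclic WGDL, opposite ∠G+∠L]
3. ∠GDW = 15°  [△WGD]
4. ∠DGL = 72°  [△GYD]
5. ∠DWL = 72°  [same arc DL]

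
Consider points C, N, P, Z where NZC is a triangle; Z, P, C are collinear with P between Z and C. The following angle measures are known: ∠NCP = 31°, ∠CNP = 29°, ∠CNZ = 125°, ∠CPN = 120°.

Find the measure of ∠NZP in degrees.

1. ∠NCZ = 31°  [P on ray CZ]
2. ∠CZN = 24°  [△NZC]
3. ∠NZP = 24°  [P on ray ZC]

∠NZP = 24°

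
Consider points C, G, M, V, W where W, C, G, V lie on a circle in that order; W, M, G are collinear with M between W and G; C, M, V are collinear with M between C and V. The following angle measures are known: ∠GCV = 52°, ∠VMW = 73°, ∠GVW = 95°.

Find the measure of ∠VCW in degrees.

1. ∠GWV = 52°  [same arc GV]
2. ∠VGW = 33°  [△WGV]
3. ∠VCW = 33°  [same arc WV]

∠VCW = 33°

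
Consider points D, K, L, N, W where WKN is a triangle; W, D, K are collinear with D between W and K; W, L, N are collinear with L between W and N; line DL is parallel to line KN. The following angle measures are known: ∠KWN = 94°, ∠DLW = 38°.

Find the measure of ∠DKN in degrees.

1. ∠DWL = 94°  [D on WK, L on WN]
2. ∠LDW = 48°  [△WDL]
3. ∠KDL = 132°  [linear pair at D on WK]
4. ∠DKN = 48°  [DL∥KN, co-interior at K–D]

∠DKN = 48°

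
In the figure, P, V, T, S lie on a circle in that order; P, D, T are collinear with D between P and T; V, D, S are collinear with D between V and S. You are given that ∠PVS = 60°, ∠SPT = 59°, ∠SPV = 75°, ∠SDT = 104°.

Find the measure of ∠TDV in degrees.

∠TDV = 76°

1. ∠PSV = 45°  [△PVS]
2. ∠SVT = 59°  [same arc TS]
3. ∠PTV = 45°  [same arc PV]
4. ∠TDV = 76°  [△VDT]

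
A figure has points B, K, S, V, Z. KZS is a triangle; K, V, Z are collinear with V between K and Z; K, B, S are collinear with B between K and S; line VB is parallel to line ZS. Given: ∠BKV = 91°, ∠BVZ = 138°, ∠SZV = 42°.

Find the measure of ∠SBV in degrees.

1. ∠BVK = 42°  [linear pair at V on KZ]
2. ∠KBV = 47°  [△KVB]
3. ∠SBV = 133°  [linear pair at B on KS]

∠SBV = 133°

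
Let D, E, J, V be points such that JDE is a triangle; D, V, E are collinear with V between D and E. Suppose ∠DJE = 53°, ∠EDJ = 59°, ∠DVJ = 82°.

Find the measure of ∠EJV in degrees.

1. ∠DEJ = 68°  [△JDE]
2. ∠EVJ = 98°  [linear pair at V on DE]
3. ∠JEV = 68°  [V on ray ED]
4. ∠EJV = 14°  [△JVE]

∠EJV = 14°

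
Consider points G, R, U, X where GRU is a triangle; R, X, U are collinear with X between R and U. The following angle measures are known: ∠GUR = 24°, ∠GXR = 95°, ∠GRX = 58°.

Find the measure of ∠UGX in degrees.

1. ∠GUX = 24°  [X on ray UR]
2. ∠GXU = 85°  [linear pair at X on RU]
3. ∠UGX = 71°  [△GXU]

∠UGX = 71°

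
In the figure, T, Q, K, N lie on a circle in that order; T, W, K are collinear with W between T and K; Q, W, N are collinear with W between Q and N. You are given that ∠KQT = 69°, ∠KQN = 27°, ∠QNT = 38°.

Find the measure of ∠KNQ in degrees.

1. ∠KNT = 111°  [cyclic TQKN, opposite ∠Q+∠N]
2. ∠KTN = 27°  [same arc KN]
3. ∠NWT = 115°  [△TWN]
4. ∠NKT = 42°  [△TKN]
5. ∠KWN = 65°  [linear pair at W on TK]
6. ∠KNQ = 73°  [△KWN]

∠KNQ = 73°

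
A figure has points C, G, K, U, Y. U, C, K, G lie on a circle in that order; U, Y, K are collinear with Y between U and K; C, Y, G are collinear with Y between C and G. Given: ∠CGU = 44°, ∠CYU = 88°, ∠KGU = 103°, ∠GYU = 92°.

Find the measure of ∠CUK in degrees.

∠CUK = 59°

1. ∠CKU = 44°  [same arc UC]
2. ∠KCU = 77°  [cyclic UCKG, opposite ∠C+∠G]
3. ∠CUK = 59°  [△UCK]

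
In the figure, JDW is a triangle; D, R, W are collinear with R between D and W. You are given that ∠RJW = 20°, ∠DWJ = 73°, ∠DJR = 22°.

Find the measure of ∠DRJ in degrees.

1. ∠JWR = 73°  [R on ray WD]
2. ∠JRW = 87°  [△JRW]
3. ∠DRJ = 93°  [linear pair at R on DW]

∠DRJ = 93°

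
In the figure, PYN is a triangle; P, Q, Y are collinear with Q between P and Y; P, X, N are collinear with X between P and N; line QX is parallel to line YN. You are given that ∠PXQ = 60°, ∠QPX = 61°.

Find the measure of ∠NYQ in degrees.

∠NYQ = 59°

1. ∠PQX = 59°  [△PQX]
2. ∠XQY = 121°  [linear pair at Q on PY]
3. ∠NYQ = 59°  [QX∥YN, co-interior at Y–Q]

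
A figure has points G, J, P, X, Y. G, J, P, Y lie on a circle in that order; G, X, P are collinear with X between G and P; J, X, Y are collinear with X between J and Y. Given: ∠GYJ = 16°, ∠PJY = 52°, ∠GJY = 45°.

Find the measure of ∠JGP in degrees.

∠JGP = 67°

1. ∠GPJ = 16°  [same arc GJ]
2. ∠JXP = 112°  [△JXP]
3. ∠GXJ = 68°  [linear pair at X on GP]
4. ∠JGP = 67°  [△GXJ]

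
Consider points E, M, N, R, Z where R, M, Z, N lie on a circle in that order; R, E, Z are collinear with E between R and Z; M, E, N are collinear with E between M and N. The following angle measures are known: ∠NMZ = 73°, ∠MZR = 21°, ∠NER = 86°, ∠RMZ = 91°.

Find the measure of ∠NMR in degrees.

∠NMR = 18°

1. ∠MEZ = 86°  [△MEZ]
2. ∠MRZ = 68°  [△RMZ]
3. ∠MER = 94°  [linear pair at E on RZ]
4. ∠NMR = 18°  [△REM]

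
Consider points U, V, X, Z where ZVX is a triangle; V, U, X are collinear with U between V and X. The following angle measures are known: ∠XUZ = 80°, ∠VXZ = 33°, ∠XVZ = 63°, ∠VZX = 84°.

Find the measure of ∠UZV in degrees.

1. ∠VUZ = 100°  [linear pair at U on VX]
2. ∠UVZ = 63°  [U on ray VX]
3. ∠UZV = 17°  [△ZVU]

∠UZV = 17°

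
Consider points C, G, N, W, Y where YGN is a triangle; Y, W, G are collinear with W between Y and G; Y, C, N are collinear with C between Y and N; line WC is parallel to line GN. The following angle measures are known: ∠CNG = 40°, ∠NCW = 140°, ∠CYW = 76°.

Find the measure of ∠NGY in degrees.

∠NGY = 64°

1. ∠GNY = 40°  [C on ray NY]
2. ∠GYN = 76°  [W on YG, C on YN]
3. ∠NGY = 64°  [△YGN]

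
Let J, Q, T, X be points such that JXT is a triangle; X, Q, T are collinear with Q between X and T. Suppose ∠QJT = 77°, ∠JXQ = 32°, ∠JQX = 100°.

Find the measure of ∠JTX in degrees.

∠JTX = 23°

1. ∠JQT = 80°  [linear pair at Q on XT]
2. ∠JTQ = 23°  [△JQT]
3. ∠JTX = 23°  [Q on ray TX]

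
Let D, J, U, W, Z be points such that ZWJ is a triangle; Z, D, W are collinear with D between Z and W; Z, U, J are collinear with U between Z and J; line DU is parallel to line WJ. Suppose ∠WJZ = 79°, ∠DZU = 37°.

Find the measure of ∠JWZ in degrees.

∠JWZ = 64°

1. ∠DUZ = 79°  [DU∥WJ, corresponding at U]
2. ∠UDZ = 64°  [△ZDU]
3. ∠JWZ = 64°  [DU∥WJ, corresponding at D]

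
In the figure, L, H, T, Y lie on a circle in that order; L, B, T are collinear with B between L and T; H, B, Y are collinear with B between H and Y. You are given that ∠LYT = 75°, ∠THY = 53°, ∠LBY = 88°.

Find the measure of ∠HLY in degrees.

1. ∠TLY = 53°  [same arc TY]
2. ∠HYL = 39°  [△LBY]
3. ∠LTY = 52°  [△LTY]
4. ∠LHY = 52°  [same arc LY]
5. ∠HLY = 89°  [△LHY]

∠HLY = 89°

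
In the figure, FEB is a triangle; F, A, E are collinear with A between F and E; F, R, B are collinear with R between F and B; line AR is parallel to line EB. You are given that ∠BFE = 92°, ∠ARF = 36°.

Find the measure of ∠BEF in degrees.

∠BEF = 52°

1. ∠AFR = 92°  [A on FE, R on FB]
2. ∠FAR = 52°  [△FAR]
3. ∠BEF = 52°  [AR∥EB, corresponding at A]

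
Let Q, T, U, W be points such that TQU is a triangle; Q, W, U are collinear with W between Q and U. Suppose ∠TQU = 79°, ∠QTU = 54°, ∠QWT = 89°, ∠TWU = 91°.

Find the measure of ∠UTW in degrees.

∠UTW = 42°

1. ∠QUT = 47°  [△TQU]
2. ∠TUW = 47°  [W on ray UQ]
3. ∠UTW = 42°  [△TWU]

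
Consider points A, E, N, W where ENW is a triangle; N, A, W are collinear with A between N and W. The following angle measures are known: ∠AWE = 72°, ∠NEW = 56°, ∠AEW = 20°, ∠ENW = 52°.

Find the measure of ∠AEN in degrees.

1. ∠EAW = 88°  [△EAW]
2. ∠ANE = 52°  [A on ray NW]
3. ∠EAN = 92°  [linear pair at A on NW]
4. ∠AEN = 36°  [△ENA]

∠AEN = 36°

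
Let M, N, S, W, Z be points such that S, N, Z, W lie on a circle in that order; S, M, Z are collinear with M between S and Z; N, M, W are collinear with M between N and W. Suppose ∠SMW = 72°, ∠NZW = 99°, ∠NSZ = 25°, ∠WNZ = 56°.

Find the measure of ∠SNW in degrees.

1. ∠NMZ = 72°  [vertical angles at M]
2. ∠NMS = 108°  [linear pair at M on SZ]
3. ∠SNW = 47°  [△SMN]

∠SNW = 47°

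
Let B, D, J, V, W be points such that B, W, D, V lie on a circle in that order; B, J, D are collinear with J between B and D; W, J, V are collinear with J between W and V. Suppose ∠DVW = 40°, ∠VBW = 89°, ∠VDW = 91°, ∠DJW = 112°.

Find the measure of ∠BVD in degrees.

1. ∠DBW = 40°  [same arc WD]
2. ∠DWV = 49°  [△WDV]
3. ∠BDW = 19°  [△WJD]
4. ∠BWD = 121°  [△BWD]
5. ∠BVD = 59°  [cyclic BWDV, opposite ∠W+∠V]

∠BVD = 59°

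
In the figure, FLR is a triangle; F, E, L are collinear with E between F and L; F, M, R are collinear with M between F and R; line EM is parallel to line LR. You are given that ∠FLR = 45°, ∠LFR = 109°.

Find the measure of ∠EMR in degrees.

∠EMR = 154°

1. ∠FRL = 26°  [△FLR]
2. ∠EMF = 26°  [EM∥LR, corresponding at M]
3. ∠EMR = 154°  [linear pair at M on FR]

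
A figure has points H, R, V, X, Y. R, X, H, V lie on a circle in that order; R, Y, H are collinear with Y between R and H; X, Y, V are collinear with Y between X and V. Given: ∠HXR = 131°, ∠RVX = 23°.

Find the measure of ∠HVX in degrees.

∠HVX = 26°

1. ∠RHX = 23°  [same arc RX]
2. ∠HRX = 26°  [△RXH]
3. ∠HVX = 26°  [same arc XH]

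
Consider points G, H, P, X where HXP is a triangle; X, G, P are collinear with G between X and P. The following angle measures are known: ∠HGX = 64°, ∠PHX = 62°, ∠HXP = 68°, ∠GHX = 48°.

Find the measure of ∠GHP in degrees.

∠GHP = 14°

1. ∠HGP = 116°  [linear pair at G on XP]
2. ∠HPX = 50°  [△HXP]
3. ∠GPH = 50°  [G on ray PX]
4. ∠GHP = 14°  [△HGP]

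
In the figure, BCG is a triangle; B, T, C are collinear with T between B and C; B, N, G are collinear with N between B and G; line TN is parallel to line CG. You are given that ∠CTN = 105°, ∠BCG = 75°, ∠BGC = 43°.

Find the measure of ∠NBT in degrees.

∠NBT = 62°

1. ∠BTN = 75°  [linear pair at T on BC]
2. ∠BNT = 43°  [TN∥CG, corresponding at N]
3. ∠NBT = 62°  [△BTN]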